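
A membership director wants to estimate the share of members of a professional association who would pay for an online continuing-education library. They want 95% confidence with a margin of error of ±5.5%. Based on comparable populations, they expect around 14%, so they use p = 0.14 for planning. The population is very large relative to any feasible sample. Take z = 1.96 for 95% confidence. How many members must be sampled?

153

With p = 0.14, p(1−p) = 0.1204.
n = z²·p(1−p)/E² = 1.96² × 0.1204 / 0.055² = 3.8416 × 0.1204 / 0.003025 ≈ 152.90.
Rounding up gives n = 153.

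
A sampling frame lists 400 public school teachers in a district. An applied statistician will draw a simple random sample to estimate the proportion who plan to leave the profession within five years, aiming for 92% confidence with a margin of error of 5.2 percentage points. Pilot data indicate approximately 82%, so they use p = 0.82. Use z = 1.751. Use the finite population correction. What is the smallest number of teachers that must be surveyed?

Unadjusted: n₀ = 1.751² × 0.82 × 0.18 / 0.052² ≈ 167.36, so n₀ = 168.
Finite population correction with N = 400: n = n₀ / (1 + (n₀−1)/N) = 168 / (1 + 167/400) = 168 / 1.4175 ≈ 118.52.
Rounding up, n = 119.

119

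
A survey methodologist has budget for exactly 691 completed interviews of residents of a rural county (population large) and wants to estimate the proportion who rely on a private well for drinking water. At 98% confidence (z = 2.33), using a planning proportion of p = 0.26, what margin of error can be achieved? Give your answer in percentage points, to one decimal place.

3.9

SE(p̂) = √[p(1−p)/n] = √[0.1924/691] = 0.01669.
E = z × SE = 2.33 × 0.01669 = 0.03888, or 3.9 percentage points.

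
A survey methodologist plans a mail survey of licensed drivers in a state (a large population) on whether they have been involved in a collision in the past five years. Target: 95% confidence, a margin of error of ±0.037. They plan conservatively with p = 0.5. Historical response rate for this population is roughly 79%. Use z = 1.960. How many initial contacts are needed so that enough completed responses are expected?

889

Completed interviews needed: n₀ = 1.960² × 0.2500 / 0.037² ≈ 701.53 → 702.
At a 79% response rate, contacts needed = 702 / 0.79 ≈ 888.61 → 889.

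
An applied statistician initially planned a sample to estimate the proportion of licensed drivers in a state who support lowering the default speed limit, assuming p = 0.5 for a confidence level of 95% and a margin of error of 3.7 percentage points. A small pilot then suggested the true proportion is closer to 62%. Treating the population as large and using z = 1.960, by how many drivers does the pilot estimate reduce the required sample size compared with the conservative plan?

40

Conservative (p = 0.5): n = 1.960² × 0.25 / 0.037² ≈ 701.53 → 702.
Using p = 0.62: p(1−p) = 0.2356, so n = 1.960² × 0.2356 / 0.037² ≈ 661.13 → 662.
Reduction: 702 − 662 = 40.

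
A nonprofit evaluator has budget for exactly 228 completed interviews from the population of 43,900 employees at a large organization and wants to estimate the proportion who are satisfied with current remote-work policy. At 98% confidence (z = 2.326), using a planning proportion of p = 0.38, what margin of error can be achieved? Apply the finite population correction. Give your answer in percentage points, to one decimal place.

7.5

Finite-population factor: (N−n)/(N−1) = (43900−228)/(43900−1) = 0.9948.
SE(p̂) = √[p(1−p)/n · (N−n)/(N−1)] = √[0.2356/228 × 0.9948] = 0.03206.
E = z × SE = 2.326 × 0.03206 = 0.07458 ≈ 7.5 percentage points.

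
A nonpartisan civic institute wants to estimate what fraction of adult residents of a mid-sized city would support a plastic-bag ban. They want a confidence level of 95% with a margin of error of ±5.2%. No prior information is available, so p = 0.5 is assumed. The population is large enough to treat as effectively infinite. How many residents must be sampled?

356

For 95% confidence, z = 1.96.
With p = 0.5, p(1−p) = 0.25.
n = z²·p(1−p)/E² = 1.96² × 0.2500 / 0.052² = 3.8416 × 0.2500 / 0.002704 ≈ 355.18.
Rounding up gives n = 356.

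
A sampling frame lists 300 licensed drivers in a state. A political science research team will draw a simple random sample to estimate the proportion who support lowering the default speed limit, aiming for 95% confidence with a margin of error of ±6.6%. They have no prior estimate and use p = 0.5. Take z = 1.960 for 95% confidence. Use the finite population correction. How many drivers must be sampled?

128

Unadjusted: n₀ = 1.960² × 0.50 × 0.50 / 0.066² ≈ 220.48, so n₀ = 221.
Finite population correction with N = 300: n = n₀ / (1 + (n₀−1)/N) = 221 / (1 + 220/300) = 221 / 1.7333 ≈ 127.50.
Rounding up, n = 128.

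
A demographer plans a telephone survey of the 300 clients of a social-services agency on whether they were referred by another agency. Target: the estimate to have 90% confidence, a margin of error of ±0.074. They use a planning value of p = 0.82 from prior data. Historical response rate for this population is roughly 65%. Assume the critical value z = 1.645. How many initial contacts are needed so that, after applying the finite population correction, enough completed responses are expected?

91

Completed interviews needed (unadjusted): n₀ = 1.645² × 0.1476 / 0.074² ≈ 72.94 → 73.
FPC for N = 300: n = 73 / (1 + 72/300) = 73 / 1.2400 ≈ 58.87 → 59.
At a 65% response rate, contacts needed = 59 / 0.65 ≈ 90.77 → 91.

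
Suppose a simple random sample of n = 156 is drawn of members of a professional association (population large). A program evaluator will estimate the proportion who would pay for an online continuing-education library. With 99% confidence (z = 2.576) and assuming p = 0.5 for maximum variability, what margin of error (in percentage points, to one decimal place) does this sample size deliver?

10.3

SE(p̂) = √[p(1−p)/n] = √[0.2500/156] = 0.04003.
E = z × SE = 2.576 × 0.04003 = 0.10312, or 10.3 percentage points.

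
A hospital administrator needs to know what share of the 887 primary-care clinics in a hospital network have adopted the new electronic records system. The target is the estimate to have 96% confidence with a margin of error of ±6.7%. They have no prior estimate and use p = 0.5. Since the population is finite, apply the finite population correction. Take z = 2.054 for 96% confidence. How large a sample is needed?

Unadjusted: n₀ = 2.054² × 0.50 × 0.50 / 0.067² ≈ 234.96, so n₀ = 235.
Finite population correction with N = 887: n = n₀ / (1 + (n₀−1)/N) = 235 / (1 + 234/887) = 235 / 1.2638 ≈ 185.95.
Rounding up, n = 186.

186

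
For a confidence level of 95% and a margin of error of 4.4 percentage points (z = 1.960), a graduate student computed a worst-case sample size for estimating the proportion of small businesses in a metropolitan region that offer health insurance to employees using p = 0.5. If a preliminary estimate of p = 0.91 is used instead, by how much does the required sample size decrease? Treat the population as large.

334

Conservative (p = 0.5): n = 1.960² × 0.25 / 0.044² ≈ 496.07 → 497.
Using p = 0.91: p(1−p) = 0.0819, so n = 1.960² × 0.0819 / 0.044² ≈ 162.51 → 163.
Reduction: 497 − 163 = 334.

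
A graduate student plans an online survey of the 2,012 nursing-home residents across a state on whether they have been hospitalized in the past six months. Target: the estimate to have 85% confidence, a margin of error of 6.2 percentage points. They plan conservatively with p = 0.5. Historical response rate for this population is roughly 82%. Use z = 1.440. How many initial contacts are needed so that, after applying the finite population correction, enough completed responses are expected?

Completed interviews needed (unadjusted): n₀ = 1.440² × 0.2500 / 0.062² ≈ 134.86 → 135.
FPC for N = 2,012: n = 135 / (1 + 134/2012) = 135 / 1.0666 ≈ 126.57 → 127.
At an 82% response rate, contacts needed = 127 / 0.82 ≈ 154.88 → 155.

155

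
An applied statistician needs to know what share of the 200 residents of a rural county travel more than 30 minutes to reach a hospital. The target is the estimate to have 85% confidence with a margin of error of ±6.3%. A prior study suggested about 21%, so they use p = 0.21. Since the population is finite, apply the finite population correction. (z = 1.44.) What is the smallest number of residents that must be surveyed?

Unadjusted: n₀ = 1.44² × 0.21 × 0.79 / 0.063² ≈ 86.67, so n₀ = 87.
Finite population correction with N = 200: n = n₀ / (1 + (n₀−1)/N) = 87 / (1 + 86/200) = 87 / 1.4300 ≈ 60.84.
Rounding up, n = 61.

61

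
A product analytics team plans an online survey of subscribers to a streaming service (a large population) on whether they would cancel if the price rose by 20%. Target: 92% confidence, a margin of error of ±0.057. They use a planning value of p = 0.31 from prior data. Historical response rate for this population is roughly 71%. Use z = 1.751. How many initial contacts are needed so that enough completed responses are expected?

Completed interviews needed: n₀ = 1.751² × 0.2139 / 0.057² ≈ 201.85 → 202.
At a 71% response rate, contacts needed = 202 / 0.71 ≈ 284.51 → 285.

285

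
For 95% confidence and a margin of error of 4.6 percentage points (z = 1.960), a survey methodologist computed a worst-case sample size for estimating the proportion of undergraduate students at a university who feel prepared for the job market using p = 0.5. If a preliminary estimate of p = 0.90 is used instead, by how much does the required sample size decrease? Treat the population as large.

Conservative (p = 0.5): n = 1.960² × 0.25 / 0.046² ≈ 453.88 → 454.
Using p = 0.90: p(1−p) = 0.0900, so n = 1.960² × 0.0900 / 0.046² ≈ 163.40 → 164.
Reduction: 454 − 164 = 290.

290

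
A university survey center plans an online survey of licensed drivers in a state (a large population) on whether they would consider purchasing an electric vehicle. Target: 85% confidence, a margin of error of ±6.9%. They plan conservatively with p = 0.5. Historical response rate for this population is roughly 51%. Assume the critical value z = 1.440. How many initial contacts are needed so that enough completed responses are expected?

214

Completed interviews needed: n₀ = 1.440² × 0.2500 / 0.069² ≈ 108.88 → 109.
At a 51% response rate, contacts needed = 109 / 0.51 ≈ 213.73 → 214.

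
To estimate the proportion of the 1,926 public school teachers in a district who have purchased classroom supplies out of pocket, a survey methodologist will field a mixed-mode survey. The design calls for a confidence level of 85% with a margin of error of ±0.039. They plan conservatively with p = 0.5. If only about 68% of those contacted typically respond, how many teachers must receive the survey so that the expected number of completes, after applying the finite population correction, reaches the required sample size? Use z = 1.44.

427

Completed interviews needed (unadjusted): n₀ = 1.44² × 0.2500 / 0.039² ≈ 340.83 → 341.
FPC for N = 1,926: n = 341 / (1 + 340/1926) = 341 / 1.1765 ≈ 289.83 → 290.
At a 68% response rate, contacts needed = 290 / 0.68 ≈ 426.47 → 427.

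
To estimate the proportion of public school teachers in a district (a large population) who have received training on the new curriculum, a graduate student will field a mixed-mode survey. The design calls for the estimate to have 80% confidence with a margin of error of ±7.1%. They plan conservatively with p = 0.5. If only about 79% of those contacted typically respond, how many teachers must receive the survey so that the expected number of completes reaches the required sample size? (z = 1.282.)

104

Completed interviews needed: n₀ = 1.282² × 0.2500 / 0.071² ≈ 81.51 → 82.
At a 79% response rate, contacts needed = 82 / 0.79 ≈ 103.80 → 104.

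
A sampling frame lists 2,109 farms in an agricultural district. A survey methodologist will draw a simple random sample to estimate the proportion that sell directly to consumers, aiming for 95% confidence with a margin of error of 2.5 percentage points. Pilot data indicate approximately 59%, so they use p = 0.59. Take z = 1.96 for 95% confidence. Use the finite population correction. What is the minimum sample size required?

873

Unadjusted: n₀ = 1.96² × 0.59 × 0.41 / 0.025² ≈ 1486.85, so n₀ = 1487.
Finite population correction with N = 2,109: n = n₀ / (1 + (n₀−1)/N) = 1487 / (1 + 1486/2109) = 1487 / 1.7046 ≈ 872.35.
Rounding up, n = 873.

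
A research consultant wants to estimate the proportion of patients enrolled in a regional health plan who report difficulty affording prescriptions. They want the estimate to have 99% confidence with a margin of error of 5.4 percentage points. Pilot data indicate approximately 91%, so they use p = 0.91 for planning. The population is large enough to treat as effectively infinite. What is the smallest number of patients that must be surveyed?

187

For 99% confidence, z = 2.576.
With p = 0.91, p(1−p) = 0.0819.
n = z²·p(1−p)/E² = 2.576² × 0.0819 / 0.054² = 6.6358 × 0.0819 / 0.002916 ≈ 186.38.
Rounding up gives n = 187.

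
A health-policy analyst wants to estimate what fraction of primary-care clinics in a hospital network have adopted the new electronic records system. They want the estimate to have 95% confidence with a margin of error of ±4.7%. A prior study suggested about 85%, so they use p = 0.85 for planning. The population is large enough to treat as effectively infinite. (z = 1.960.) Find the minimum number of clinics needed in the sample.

With p = 0.85, p(1−p) = 0.1275.
n = z²·p(1−p)/E² = 1.960² × 0.1275 / 0.047² = 3.8416 × 0.1275 / 0.002209 ≈ 221.73.
Rounding up gives n = 222.

222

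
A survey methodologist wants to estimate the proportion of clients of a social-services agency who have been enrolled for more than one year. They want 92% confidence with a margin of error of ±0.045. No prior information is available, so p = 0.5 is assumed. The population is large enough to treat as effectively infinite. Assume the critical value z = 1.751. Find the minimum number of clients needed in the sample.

379

With p = 0.5, p(1−p) = 0.25.
n = z²·p(1−p)/E² = 1.751² × 0.2500 / 0.045² = 3.0660 × 0.2500 / 0.002025 ≈ 378.52.
Rounding up gives n = 379.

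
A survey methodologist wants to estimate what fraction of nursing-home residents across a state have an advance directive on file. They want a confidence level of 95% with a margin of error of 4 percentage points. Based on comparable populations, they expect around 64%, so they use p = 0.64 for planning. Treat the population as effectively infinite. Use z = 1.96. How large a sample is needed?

554

With p = 0.64, p(1−p) = 0.2304.
n = z²·p(1−p)/E² = 1.96² × 0.2304 / 0.040² = 3.8416 × 0.2304 / 0.001600 ≈ 553.19.
Rounding up gives n = 554.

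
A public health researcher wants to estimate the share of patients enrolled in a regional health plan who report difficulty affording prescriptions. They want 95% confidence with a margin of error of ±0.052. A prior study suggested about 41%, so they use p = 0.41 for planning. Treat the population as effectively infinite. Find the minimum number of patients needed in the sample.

For 95% confidence, z = 1.960.
With p = 0.41, p(1−p) = 0.2419.
n = z²·p(1−p)/E² = 1.960² × 0.2419 / 0.052² = 3.8416 × 0.2419 / 0.002704 ≈ 343.67.
Rounding up gives n = 344.

344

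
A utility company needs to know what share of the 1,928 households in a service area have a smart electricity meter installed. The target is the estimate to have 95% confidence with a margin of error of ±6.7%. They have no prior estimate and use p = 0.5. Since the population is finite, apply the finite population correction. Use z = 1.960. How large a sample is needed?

Unadjusted: n₀ = 1.960² × 0.50 × 0.50 / 0.067² ≈ 213.95, so n₀ = 214.
Finite population correction with N = 1,928: n = n₀ / (1 + (n₀−1)/N) = 214 / (1 + 213/1928) = 214 / 1.1105 ≈ 192.71.
Rounding up, n = 193.

193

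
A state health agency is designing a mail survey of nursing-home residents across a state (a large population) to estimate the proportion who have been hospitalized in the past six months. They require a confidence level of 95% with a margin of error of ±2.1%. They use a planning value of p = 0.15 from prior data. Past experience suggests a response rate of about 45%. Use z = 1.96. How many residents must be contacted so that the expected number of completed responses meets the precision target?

Completed interviews needed: n₀ = 1.96² × 0.1275 / 0.021² ≈ 1110.67 → 1111.
At a 45% response rate, contacts needed = 1111 / 0.45 ≈ 2468.89 → 2469.

2469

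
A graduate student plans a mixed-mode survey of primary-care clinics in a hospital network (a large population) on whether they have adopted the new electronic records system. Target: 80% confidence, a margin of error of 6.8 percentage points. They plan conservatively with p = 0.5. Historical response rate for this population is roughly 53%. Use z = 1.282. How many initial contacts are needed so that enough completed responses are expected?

Completed interviews needed: n₀ = 1.282² × 0.2500 / 0.068² ≈ 88.86 → 89.
At a 53% response rate, contacts needed = 89 / 0.53 ≈ 167.92 → 168.

168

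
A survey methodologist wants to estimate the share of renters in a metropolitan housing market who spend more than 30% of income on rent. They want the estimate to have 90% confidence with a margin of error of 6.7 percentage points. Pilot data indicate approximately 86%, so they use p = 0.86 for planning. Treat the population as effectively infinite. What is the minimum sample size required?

For 90% confidence, z = 1.64.
With p = 0.86, p(1−p) = 0.1204.
n = z²·p(1−p)/E² = 1.64² × 0.1204 / 0.067² = 2.6896 × 0.1204 / 0.004489 ≈ 72.14.
Rounding up gives n = 73.

73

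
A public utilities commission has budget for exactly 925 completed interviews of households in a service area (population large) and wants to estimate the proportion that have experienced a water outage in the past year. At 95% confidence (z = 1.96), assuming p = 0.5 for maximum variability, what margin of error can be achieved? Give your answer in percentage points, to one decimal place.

SE(p̂) = √[p(1−p)/n] = √[0.2500/925] = 0.01644.
E = z × SE = 1.96 × 0.01644 = 0.03222, or 3.2 percentage points.

3.2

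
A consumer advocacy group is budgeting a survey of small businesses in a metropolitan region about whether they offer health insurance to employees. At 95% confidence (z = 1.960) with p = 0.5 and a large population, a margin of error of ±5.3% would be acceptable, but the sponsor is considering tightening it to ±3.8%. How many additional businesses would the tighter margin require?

324

At ±5.3%: n = 1.960² × 0.2500 / 0.053² ≈ 341.90 → 342.
At ±3.8%: n = 1.960² × 0.2500 / 0.038² ≈ 665.10 → 666.
Additional respondents: 666 − 342 = 324.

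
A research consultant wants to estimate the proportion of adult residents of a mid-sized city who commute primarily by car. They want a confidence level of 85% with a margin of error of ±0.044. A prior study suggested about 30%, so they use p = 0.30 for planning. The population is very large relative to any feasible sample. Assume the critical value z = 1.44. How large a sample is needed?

With p = 0.30, p(1−p) = 0.2100.
n = z²·p(1−p)/E² = 1.44² × 0.2100 / 0.044² = 2.0736 × 0.2100 / 0.001936 ≈ 224.93.
Rounding up gives n = 225.

225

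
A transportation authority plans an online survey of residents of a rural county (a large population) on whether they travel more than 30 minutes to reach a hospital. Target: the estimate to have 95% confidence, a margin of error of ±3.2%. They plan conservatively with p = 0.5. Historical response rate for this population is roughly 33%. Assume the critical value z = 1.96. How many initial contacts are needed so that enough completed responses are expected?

2843

Completed interviews needed: n₀ = 1.96² × 0.2500 / 0.032² ≈ 937.89 → 938.
At a 33% response rate, contacts needed = 938 / 0.33 ≈ 2842.42 → 2843.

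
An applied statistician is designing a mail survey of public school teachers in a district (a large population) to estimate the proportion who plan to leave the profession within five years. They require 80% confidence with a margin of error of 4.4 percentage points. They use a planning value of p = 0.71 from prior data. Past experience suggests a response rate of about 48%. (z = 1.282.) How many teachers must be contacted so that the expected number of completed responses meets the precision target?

365

Completed interviews needed: n₀ = 1.282² × 0.2059 / 0.044² ≈ 174.79 → 175.
At a 48% response rate, contacts needed = 175 / 0.48 ≈ 364.58 → 365.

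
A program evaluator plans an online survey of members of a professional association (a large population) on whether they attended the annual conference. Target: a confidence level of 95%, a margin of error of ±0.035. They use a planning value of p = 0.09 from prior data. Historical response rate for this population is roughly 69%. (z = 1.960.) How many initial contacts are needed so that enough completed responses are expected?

373

Completed interviews needed: n₀ = 1.960² × 0.0819 / 0.035² ≈ 256.84 → 257.
At a 69% response rate, contacts needed = 257 / 0.69 ≈ 372.46 → 373.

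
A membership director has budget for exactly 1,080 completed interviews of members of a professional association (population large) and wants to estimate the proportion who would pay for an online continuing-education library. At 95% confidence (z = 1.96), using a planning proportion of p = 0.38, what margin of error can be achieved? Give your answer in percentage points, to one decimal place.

2.9

SE(p̂) = √[p(1−p)/n] = √[0.2356/1080] = 0.01477.
E = z × SE = 1.96 × 0.01477 = 0.02895, or 2.9 percentage points.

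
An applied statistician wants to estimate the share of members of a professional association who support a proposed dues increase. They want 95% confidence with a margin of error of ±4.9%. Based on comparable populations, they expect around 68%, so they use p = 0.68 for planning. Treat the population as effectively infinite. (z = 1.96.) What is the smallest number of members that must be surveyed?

With p = 0.68, p(1−p) = 0.2176.
n = z²·p(1−p)/E² = 1.96² × 0.2176 / 0.049² = 3.8416 × 0.2176 / 0.002401 ≈ 348.16.
Rounding up gives n = 349.

349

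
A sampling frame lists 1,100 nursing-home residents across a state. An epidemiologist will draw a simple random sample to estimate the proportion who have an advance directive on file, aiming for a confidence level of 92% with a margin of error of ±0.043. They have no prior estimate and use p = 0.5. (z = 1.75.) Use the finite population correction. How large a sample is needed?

Unadjusted: n₀ = 1.75² × 0.50 × 0.50 / 0.043² ≈ 414.08, so n₀ = 415.
Finite population correction with N = 1,100: n = n₀ / (1 + (n₀−1)/N) = 415 / (1 + 414/1100) = 415 / 1.3764 ≈ 301.52.
Rounding up, n = 302.

302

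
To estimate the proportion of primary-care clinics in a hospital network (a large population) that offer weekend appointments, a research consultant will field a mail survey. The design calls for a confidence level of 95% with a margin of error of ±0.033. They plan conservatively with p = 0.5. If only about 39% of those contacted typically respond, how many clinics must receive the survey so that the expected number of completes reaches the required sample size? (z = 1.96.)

Completed interviews needed: n₀ = 1.96² × 0.2500 / 0.033² ≈ 881.91 → 882.
At a 39% response rate, contacts needed = 882 / 0.39 ≈ 2261.54 → 2262.

2262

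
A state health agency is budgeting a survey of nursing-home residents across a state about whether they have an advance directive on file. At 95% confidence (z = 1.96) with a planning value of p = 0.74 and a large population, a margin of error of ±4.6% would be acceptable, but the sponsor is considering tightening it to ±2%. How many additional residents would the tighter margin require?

1498

At ±4.6%: n = 1.96² × 0.1924 / 0.046² ≈ 349.30 → 350.
At ±2%: n = 1.96² × 0.1924 / 0.020² ≈ 1847.81 → 1848.
Additional respondents: 1848 − 350 = 1498.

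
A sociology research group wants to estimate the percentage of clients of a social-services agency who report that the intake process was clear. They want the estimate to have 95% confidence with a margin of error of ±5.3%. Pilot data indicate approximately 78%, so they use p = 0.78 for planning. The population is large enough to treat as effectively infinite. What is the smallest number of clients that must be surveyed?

235

For 95% confidence, z = 1.960.
With p = 0.78, p(1−p) = 0.1716.
n = z²·p(1−p)/E² = 1.960² × 0.1716 / 0.053² = 3.8416 × 0.1716 / 0.002809 ≈ 234.68.
Rounding up gives n = 235.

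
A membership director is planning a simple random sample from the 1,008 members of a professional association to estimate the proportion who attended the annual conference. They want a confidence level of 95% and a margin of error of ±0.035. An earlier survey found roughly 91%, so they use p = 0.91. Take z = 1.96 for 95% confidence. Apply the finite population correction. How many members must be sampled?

Unadjusted: n₀ = 1.96² × 0.91 × 0.09 / 0.035² ≈ 256.84, so n₀ = 257.
Finite population correction with N = 1,008: n = n₀ / (1 + (n₀−1)/N) = 257 / (1 + 256/1008) = 257 / 1.2540 ≈ 204.95.
Rounding up, n = 205.

205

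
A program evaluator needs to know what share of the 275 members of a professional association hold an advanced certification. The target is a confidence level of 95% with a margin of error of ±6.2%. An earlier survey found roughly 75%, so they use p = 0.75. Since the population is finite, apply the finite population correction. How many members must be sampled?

112

For 95% confidence, z = 1.96.
Unadjusted: n₀ = 1.96² × 0.75 × 0.25 / 0.062² ≈ 187.38, so n₀ = 188.
Finite population correction with N = 275: n = n₀ / (1 + (n₀−1)/N) = 188 / (1 + 187/275) = 188 / 1.6800 ≈ 111.90.
Rounding up, n = 112.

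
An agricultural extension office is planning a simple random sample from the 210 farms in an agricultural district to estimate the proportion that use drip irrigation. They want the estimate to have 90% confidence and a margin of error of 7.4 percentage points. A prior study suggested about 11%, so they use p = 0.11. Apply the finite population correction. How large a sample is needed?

40

For 90% confidence, z = 1.645.
Unadjusted: n₀ = 1.645² × 0.11 × 0.89 / 0.074² ≈ 48.38, so n₀ = 49.
Finite population correction with N = 210: n = n₀ / (1 + (n₀−1)/N) = 49 / (1 + 48/210) = 49 / 1.2286 ≈ 39.88.
Rounding up, n = 40.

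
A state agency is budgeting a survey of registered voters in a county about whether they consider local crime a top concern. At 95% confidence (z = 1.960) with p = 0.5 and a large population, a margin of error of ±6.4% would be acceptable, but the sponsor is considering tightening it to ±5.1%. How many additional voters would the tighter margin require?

135

At ±6.4%: n = 1.960² × 0.2500 / 0.064² ≈ 234.47 → 235.
At ±5.1%: n = 1.960² × 0.2500 / 0.051² ≈ 369.24 → 370.
Additional respondents: 370 − 235 = 135.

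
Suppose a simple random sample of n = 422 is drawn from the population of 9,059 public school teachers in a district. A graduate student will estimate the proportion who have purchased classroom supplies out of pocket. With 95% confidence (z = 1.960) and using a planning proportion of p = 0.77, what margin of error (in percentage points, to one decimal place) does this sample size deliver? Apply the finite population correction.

3.9

Finite-population factor: (N−n)/(N−1) = (9059−422)/(9059−1) = 0.9535.
SE(p̂) = √[p(1−p)/n · (N−n)/(N−1)] = √[0.1771/422 × 0.9535] = 0.02000.
E = z × SE = 1.960 × 0.02000 = 0.03921 ≈ 3.9 percentage points.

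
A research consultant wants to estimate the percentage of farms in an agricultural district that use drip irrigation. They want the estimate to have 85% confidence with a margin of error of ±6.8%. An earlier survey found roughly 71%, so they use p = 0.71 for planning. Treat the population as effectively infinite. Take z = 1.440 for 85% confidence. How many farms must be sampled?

With p = 0.71, p(1−p) = 0.2059.
n = z²·p(1−p)/E² = 1.440² × 0.2059 / 0.068² = 2.0736 × 0.2059 / 0.004624 ≈ 92.33.
Rounding up gives n = 93.

93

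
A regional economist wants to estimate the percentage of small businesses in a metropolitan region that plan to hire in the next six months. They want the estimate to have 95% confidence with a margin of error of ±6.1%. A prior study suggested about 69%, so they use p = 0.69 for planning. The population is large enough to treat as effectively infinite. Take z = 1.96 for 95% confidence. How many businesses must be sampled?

With p = 0.69, p(1−p) = 0.2139.
n = z²·p(1−p)/E² = 1.96² × 0.2139 / 0.061² = 3.8416 × 0.2139 / 0.003721 ≈ 220.83.
Rounding up gives n = 221.

221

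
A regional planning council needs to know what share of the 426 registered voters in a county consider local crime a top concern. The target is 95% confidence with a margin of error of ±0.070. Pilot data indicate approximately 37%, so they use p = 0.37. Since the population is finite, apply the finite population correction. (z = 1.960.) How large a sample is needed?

129

Unadjusted: n₀ = 1.960² × 0.37 × 0.63 / 0.070² ≈ 182.75, so n₀ = 183.
Finite population correction with N = 426: n = n₀ / (1 + (n₀−1)/N) = 183 / (1 + 182/426) = 183 / 1.4272 ≈ 128.22.
Rounding up, n = 129.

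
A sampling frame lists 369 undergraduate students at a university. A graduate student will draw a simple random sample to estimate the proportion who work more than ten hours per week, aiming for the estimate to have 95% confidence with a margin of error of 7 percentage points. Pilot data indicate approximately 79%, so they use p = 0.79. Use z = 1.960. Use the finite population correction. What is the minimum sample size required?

Unadjusted: n₀ = 1.960² × 0.79 × 0.21 / 0.070² ≈ 130.07, so n₀ = 131.
Finite population correction with N = 369: n = n₀ / (1 + (n₀−1)/N) = 131 / (1 + 130/369) = 131 / 1.3523 ≈ 96.87.
Rounding up, n = 97.

97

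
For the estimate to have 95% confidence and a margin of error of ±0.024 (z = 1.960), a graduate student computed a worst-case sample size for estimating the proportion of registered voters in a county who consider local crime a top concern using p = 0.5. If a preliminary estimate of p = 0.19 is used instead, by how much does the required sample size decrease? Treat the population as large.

Conservative (p = 0.5): n = 1.960² × 0.25 / 0.024² ≈ 1667.36 → 1668.
Using p = 0.19: p(1−p) = 0.1539, so n = 1.960² × 0.1539 / 0.024² ≈ 1026.43 → 1027.
Reduction: 1668 − 1027 = 641.

641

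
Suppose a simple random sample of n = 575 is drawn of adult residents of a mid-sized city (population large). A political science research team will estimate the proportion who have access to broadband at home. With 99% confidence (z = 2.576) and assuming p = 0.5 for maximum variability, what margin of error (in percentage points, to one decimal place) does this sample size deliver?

SE(p̂) = √[p(1−p)/n] = √[0.2500/575] = 0.02085.
E = z × SE = 2.576 × 0.02085 = 0.05371, or 5.4 percentage points.

5.4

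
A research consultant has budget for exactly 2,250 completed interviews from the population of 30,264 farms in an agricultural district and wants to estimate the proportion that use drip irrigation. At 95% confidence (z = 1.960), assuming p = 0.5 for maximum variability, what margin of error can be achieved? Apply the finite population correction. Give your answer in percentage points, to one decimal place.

Finite-population factor: (N−n)/(N−1) = (30264−2250)/(30264−1) = 0.9257.
SE(p̂) = √[p(1−p)/n · (N−n)/(N−1)] = √[0.2500/2250 × 0.9257] = 0.01014.
E = z × SE = 1.960 × 0.01014 = 0.01988 ≈ 2.0 percentage points.

2.0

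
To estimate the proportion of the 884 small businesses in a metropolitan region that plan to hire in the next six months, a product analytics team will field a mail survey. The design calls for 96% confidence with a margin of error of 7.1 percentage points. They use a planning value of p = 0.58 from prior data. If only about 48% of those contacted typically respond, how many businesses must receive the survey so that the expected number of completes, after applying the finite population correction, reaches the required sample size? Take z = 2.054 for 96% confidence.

346

Completed interviews needed (unadjusted): n₀ = 2.054² × 0.2436 / 0.071² ≈ 203.87 → 204.
FPC for N = 884: n = 204 / (1 + 203/884) = 204 / 1.2296 ≈ 165.90 → 166.
At a 48% response rate, contacts needed = 166 / 0.48 ≈ 345.83 → 346.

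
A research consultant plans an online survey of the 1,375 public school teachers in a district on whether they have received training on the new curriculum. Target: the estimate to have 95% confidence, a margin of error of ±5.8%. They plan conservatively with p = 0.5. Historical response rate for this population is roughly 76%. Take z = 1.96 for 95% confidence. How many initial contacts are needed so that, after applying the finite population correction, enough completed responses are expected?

312

Completed interviews needed (unadjusted): n₀ = 1.96² × 0.2500 / 0.058² ≈ 285.49 → 286.
FPC for N = 1,375: n = 286 / (1 + 285/1375) = 286 / 1.2073 ≈ 236.90 → 237.
At a 76% response rate, contacts needed = 237 / 0.76 ≈ 311.84 → 312.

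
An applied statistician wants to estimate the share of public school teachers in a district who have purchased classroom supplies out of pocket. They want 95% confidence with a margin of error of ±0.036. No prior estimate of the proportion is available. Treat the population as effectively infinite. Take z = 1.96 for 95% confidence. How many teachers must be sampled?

With no prior estimate, use p = 0.5, giving p(1−p) = 0.25.
n = z²·p(1−p)/E² = 1.96² × 0.2500 / 0.036² = 3.8416 × 0.2500 / 0.001296 ≈ 741.05.
Rounding up gives n = 742.

742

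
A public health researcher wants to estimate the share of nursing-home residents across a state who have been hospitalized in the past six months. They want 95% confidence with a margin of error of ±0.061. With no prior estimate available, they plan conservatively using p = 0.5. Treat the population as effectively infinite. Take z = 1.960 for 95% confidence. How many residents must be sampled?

259

With p = 0.5, p(1−p) = 0.25.
n = z²·p(1−p)/E² = 1.960² × 0.2500 / 0.061² = 3.8416 × 0.2500 / 0.003721 ≈ 258.10.
Rounding up gives n = 259.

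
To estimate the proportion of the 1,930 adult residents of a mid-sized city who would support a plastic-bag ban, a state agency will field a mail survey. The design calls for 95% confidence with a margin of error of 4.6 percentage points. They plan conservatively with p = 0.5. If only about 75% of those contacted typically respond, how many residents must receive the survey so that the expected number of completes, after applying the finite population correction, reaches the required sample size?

For 95% confidence, z = 1.960.
Completed interviews needed (unadjusted): n₀ = 1.960² × 0.2500 / 0.046² ≈ 453.88 → 454.
FPC for N = 1,930: n = 454 / (1 + 453/1930) = 454 / 1.2347 ≈ 367.70 → 368.
At a 75% response rate, contacts needed = 368 / 0.75 ≈ 490.67 → 491.

491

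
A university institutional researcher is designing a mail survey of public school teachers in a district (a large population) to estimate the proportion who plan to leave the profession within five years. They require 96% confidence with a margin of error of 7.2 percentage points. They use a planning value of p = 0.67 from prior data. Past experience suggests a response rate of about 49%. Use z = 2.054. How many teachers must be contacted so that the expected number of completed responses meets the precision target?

368

Completed interviews needed: n₀ = 2.054² × 0.2211 / 0.072² ≈ 179.94 → 180.
At a 49% response rate, contacts needed = 180 / 0.49 ≈ 367.35 → 368.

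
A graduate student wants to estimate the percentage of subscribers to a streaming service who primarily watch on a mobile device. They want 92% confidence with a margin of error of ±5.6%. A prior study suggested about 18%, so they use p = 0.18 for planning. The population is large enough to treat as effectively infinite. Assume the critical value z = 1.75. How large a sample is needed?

With p = 0.18, p(1−p) = 0.1476.
n = z²·p(1−p)/E² = 1.75² × 0.1476 / 0.056² = 3.0625 × 0.1476 / 0.003136 ≈ 144.14.
Rounding up gives n = 145.

145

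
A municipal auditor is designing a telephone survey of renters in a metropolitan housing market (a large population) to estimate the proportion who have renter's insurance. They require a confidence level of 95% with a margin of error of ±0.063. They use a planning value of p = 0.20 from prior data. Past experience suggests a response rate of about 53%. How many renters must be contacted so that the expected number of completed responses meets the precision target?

293

For 95% confidence, z = 1.960.
Completed interviews needed: n₀ = 1.960² × 0.1600 / 0.063² ≈ 154.86 → 155.
At a 53% response rate, contacts needed = 155 / 0.53 ≈ 292.45 → 293.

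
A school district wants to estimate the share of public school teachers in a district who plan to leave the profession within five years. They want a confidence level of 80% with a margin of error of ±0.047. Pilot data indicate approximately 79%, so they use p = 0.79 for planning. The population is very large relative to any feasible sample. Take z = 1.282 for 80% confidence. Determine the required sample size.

With p = 0.79, p(1−p) = 0.1659.
n = z²·p(1−p)/E² = 1.282² × 0.1659 / 0.047² = 1.6435 × 0.1659 / 0.002209 ≈ 123.43.
Rounding up gives n = 124.

124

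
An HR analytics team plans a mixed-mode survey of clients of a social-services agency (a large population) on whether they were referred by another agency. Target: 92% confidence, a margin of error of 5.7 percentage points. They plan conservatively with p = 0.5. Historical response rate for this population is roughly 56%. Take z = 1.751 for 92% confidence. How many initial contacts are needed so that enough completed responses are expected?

422

Completed interviews needed: n₀ = 1.751² × 0.2500 / 0.057² ≈ 235.92 → 236.
At a 56% response rate, contacts needed = 236 / 0.56 ≈ 421.43 → 422.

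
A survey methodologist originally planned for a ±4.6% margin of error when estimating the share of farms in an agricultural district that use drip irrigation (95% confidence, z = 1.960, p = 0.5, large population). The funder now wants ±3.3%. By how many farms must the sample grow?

428

At ±4.6%: n = 1.960² × 0.2500 / 0.046² ≈ 453.88 → 454.
At ±3.3%: n = 1.960² × 0.2500 / 0.033² ≈ 881.91 → 882.
Additional respondents: 882 − 454 = 428.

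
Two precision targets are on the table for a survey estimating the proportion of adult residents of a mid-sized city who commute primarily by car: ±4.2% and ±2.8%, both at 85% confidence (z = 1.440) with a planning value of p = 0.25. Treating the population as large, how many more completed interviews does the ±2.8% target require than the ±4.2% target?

At ±4.2%: n = 1.440² × 0.1875 / 0.042² ≈ 220.41 → 221.
At ±2.8%: n = 1.440² × 0.1875 / 0.028² ≈ 495.92 → 496.
Additional respondents: 496 − 221 = 275.

275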